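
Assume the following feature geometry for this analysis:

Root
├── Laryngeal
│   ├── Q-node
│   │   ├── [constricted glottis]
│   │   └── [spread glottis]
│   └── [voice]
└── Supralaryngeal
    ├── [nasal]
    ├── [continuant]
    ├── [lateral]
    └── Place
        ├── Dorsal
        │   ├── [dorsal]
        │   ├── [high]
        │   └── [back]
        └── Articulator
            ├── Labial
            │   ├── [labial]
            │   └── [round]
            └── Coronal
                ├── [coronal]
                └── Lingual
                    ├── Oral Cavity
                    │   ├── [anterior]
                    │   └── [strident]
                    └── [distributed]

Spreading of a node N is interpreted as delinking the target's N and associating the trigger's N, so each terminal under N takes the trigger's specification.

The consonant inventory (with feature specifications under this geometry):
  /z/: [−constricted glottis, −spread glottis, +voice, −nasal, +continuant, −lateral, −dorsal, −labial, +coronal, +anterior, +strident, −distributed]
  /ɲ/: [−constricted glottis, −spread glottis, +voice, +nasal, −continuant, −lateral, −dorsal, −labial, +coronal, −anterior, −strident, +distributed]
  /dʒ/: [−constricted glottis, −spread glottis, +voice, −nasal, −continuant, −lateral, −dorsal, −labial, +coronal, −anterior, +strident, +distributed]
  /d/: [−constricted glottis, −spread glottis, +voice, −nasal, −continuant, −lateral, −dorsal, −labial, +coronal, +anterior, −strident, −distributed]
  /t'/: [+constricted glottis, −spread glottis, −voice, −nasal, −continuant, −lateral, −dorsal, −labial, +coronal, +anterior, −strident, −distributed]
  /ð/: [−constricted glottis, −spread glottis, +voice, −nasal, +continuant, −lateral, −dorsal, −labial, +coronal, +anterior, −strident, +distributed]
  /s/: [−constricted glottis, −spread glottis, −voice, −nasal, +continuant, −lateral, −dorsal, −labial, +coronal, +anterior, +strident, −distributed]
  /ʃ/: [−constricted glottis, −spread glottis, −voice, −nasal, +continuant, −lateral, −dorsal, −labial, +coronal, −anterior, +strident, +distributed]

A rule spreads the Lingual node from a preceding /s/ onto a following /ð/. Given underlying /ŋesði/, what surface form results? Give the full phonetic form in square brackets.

[ŋeszi]

The Lingual node dominates the terminals [anterior], [strident], [distributed].
The target acquires /s/'s values for everything under Lingual — [+anterior], [+strident], [−distributed] — while keeping its own [constricted glottis], [spread glottis], [voice], ….
Among the inventory, only /z/ has exactly this specification, giving the surface form [ŋeszi].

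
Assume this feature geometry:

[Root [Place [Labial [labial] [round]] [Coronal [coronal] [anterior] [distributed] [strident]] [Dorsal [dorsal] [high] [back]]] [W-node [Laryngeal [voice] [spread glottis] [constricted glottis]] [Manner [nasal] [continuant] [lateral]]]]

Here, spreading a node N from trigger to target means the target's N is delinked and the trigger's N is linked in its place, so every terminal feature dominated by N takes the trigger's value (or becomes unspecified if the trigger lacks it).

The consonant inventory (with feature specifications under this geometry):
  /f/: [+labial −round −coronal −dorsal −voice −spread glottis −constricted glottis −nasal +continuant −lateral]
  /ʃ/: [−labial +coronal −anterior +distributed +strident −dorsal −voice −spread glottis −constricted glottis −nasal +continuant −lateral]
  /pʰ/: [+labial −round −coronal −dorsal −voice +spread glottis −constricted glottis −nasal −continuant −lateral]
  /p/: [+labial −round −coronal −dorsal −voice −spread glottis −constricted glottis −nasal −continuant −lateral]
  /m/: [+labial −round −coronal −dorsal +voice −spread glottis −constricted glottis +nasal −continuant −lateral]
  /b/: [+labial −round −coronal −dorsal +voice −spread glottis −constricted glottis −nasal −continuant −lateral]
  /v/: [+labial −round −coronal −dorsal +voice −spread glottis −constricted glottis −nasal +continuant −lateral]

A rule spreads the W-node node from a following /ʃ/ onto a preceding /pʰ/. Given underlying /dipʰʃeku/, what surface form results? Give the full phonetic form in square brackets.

[difʃeku]

Terminals under W-node in this geometry: [voice], [spread glottis], [constricted glottis], [nasal], [continuant], [lateral].
After delinking /pʰ/'s W-node and linking /ʃ/'s, the affected terminals become [−voice], [−spread glottis], [−constricted glottis], [−nasal], [+continuant], [−lateral]; [labial], [round], [coronal], … (outside W-node) are retained from /pʰ/.
The resulting bundle matches /f/ in the inventory; substituting it for /pʰ/ gives [difʃeku].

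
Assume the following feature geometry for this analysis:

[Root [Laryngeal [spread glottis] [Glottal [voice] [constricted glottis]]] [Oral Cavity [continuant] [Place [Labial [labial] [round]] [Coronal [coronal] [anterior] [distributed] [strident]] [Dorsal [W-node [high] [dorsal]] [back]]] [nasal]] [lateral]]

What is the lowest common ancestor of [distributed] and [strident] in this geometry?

Coronal

[distributed] is immediately dominated by Coronal.
[strident] is immediately dominated by Coronal.
Coronal is the lowest common ancestor — every listed feature sits under it, and no single subconstituent of Coronal covers them all.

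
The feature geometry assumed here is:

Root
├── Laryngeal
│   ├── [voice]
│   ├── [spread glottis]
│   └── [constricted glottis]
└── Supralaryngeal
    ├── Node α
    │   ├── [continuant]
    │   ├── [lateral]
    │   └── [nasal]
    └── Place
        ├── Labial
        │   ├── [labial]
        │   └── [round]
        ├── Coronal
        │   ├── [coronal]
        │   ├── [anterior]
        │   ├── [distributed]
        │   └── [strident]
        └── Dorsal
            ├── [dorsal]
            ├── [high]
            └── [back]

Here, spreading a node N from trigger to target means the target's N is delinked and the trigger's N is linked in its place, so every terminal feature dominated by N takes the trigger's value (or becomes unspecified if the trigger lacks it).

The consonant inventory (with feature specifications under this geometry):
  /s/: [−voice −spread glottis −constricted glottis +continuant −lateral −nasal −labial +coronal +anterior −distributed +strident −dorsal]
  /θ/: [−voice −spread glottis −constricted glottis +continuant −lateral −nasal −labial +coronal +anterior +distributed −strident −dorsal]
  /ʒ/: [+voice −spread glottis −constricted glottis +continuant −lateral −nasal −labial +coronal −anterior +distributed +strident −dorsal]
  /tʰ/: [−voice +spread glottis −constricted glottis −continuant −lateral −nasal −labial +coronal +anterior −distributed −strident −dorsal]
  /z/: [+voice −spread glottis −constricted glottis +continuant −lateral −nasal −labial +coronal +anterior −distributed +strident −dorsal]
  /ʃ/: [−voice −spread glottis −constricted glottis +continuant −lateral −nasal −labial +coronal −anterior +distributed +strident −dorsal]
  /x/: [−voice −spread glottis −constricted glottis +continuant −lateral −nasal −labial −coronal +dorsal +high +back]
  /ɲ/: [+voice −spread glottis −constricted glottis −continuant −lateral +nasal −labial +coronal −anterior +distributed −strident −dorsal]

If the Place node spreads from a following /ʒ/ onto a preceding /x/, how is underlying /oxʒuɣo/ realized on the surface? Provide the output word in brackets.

[oʃʒuɣo]

The Place node dominates the terminals [labial], [round], [coronal], [anterior], [distributed], [strident], [dorsal], [high], [back].
After delinking /x/'s Place and linking /ʒ/'s, the affected terminals become [−labial], [+coronal], [−anterior], [+distributed], [+strident], [−dorsal]; [voice], [spread glottis], [constricted glottis], … (outside Place) are retained from /x/.
This feature bundle is that of [ʃ], so /oxʒuɣo/ surfaces as [oʃʒuɣo].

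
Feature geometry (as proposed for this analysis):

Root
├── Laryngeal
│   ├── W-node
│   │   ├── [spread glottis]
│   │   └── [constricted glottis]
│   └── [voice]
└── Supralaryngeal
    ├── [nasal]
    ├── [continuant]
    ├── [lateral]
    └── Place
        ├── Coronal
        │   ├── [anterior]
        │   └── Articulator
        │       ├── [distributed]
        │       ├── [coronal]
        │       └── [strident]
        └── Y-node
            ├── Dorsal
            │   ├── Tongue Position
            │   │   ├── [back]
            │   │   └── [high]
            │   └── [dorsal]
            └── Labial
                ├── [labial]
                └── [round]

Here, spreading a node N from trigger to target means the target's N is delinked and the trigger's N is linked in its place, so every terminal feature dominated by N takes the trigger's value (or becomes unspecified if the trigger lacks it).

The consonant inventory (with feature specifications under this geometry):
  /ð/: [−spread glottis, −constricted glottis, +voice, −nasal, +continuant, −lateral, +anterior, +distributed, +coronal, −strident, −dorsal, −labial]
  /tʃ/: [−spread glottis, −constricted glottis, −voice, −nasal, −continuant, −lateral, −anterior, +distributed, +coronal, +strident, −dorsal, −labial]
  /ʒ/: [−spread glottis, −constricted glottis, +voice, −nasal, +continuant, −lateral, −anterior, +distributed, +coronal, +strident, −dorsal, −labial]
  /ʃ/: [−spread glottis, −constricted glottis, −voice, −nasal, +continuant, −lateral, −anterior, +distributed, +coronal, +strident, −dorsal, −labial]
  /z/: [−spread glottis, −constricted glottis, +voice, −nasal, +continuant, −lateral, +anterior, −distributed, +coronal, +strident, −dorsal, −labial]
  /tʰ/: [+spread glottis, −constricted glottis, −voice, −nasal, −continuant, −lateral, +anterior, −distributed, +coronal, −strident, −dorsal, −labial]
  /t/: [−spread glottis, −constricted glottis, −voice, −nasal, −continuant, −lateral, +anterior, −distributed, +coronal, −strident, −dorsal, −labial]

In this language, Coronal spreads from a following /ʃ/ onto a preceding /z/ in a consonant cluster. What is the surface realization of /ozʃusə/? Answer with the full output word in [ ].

[oʒʃusə]

The Coronal node dominates the terminals [anterior], [distributed], [coronal], [strident].
After delinking /z/'s Coronal and linking /ʃ/'s, the affected terminals become [−anterior], [+distributed], [+coronal], [+strident]; [spread glottis], [constricted glottis], [voice], … (outside Coronal) are retained from /z/.
This feature bundle is that of [ʒ], so /ozʃusə/ surfaces as [oʒʃusə].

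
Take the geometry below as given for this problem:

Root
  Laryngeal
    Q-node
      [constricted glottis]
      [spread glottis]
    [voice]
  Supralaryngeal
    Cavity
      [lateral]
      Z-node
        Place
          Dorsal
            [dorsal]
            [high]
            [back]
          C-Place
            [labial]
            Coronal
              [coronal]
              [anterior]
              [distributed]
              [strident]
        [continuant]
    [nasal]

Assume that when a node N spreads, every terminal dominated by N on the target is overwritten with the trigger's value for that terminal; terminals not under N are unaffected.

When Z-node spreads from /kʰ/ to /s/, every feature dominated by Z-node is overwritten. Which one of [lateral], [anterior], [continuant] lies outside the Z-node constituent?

[lateral]

Under this geometry, Z-node contains [dorsal], [high], [back], [labial], [coronal], [anterior], [distributed], [strident], [continuant].
Of the listed options, [anterior], [continuant] are among these and would be overwritten by spreading Z-node.
[lateral] is not within the Z-node subtree (it hangs from Cavity), so /s/'s [lateral] value survives.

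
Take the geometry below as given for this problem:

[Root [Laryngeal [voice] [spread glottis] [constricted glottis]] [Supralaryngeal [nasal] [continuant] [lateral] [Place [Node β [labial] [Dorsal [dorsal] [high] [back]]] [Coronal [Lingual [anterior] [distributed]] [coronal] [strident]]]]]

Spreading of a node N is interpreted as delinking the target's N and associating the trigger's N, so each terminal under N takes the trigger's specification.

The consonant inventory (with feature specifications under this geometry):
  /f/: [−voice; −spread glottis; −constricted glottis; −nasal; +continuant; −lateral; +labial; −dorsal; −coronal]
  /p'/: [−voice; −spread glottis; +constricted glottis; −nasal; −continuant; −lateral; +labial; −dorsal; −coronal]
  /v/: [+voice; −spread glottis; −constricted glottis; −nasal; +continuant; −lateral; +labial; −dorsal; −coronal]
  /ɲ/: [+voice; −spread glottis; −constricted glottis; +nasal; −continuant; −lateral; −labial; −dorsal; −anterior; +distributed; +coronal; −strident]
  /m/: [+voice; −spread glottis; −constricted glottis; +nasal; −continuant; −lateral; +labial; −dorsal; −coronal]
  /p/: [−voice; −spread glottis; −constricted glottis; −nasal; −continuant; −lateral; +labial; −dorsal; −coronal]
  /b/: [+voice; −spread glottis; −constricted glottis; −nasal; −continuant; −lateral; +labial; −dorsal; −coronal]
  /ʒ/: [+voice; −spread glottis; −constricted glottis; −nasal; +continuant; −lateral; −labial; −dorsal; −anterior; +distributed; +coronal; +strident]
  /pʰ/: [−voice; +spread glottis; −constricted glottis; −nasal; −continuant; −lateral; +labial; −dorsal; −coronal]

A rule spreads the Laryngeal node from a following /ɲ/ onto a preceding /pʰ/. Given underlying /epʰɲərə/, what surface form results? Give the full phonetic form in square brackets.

Laryngeal immediately or transitively dominates [voice], [spread glottis], [constricted glottis].
After delinking /pʰ/'s Laryngeal and linking /ɲ/'s, the affected terminals become [+voice], [−spread glottis], [−constricted glottis]; [nasal], [continuant], [lateral], … (outside Laryngeal) are retained from /pʰ/.
This feature bundle is that of [b], so /epʰɲərə/ surfaces as [ebɲərə].

[ebɲərə]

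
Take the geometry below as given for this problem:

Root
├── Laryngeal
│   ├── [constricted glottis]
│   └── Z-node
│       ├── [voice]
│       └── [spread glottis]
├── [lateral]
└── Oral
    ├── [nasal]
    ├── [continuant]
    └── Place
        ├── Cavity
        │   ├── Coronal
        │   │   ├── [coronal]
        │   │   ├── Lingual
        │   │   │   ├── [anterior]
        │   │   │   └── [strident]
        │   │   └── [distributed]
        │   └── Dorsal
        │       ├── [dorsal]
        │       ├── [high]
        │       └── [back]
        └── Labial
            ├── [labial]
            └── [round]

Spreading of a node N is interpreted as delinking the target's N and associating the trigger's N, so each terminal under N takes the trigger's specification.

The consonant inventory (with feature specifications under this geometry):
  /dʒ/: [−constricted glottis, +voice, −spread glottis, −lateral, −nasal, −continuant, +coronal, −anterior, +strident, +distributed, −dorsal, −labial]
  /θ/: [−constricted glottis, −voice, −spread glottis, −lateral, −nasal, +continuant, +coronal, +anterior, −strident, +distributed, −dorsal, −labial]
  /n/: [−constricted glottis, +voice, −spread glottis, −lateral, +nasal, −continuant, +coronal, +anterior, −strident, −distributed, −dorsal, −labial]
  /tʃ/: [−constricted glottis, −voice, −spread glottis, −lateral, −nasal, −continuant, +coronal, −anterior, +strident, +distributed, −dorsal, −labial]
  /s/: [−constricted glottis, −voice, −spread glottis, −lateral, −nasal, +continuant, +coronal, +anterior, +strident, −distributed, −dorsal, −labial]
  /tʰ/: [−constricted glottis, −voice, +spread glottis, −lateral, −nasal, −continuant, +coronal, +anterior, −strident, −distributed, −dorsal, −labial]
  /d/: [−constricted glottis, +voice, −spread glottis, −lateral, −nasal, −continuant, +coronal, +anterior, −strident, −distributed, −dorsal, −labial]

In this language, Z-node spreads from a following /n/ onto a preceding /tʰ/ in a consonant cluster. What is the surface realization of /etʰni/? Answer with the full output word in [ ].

Z-node immediately or transitively dominates [voice], [spread glottis].
Spreading Z-node from /n/ onto /tʰ/ replaces those values with /n/'s: [+voice], [−spread glottis]. Features outside Z-node ([constricted glottis], [lateral], [nasal], …) stay as in /tʰ/.
The resulting bundle matches /d/ in the inventory; substituting it for /tʰ/ gives [edni].

[edni]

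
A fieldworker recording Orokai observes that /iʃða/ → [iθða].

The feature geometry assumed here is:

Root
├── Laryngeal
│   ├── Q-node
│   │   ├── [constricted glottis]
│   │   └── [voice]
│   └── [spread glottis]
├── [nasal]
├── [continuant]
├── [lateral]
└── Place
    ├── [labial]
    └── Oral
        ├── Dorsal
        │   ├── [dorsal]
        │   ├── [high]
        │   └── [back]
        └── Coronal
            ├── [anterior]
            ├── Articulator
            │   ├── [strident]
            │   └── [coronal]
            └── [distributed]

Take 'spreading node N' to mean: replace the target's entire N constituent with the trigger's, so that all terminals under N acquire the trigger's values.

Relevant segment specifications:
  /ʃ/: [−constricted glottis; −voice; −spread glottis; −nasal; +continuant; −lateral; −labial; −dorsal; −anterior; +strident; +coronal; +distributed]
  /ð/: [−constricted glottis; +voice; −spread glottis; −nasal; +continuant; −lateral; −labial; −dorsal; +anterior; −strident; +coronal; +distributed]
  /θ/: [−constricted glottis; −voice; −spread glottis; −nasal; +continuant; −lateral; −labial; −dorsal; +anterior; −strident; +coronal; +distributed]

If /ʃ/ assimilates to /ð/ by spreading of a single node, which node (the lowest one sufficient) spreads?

Coronal

Feature comparison: [anterior], [strident] differ between /ʃ/ and [θ]; the remaining terminals match.
In this geometry the lowest node dominating all of them is Coronal: every daughter of Coronal dominates only a proper subset, so no lower node suffices.
Spreading Coronal from /ð/ overwrites each of those terminals with /ð/'s values, yielding exactly [θ].
[voice], a feature on which the two segments disagree outside Coronal, is unchanged — nothing dominating it spread, and Coronal is the minimal sufficient constituent.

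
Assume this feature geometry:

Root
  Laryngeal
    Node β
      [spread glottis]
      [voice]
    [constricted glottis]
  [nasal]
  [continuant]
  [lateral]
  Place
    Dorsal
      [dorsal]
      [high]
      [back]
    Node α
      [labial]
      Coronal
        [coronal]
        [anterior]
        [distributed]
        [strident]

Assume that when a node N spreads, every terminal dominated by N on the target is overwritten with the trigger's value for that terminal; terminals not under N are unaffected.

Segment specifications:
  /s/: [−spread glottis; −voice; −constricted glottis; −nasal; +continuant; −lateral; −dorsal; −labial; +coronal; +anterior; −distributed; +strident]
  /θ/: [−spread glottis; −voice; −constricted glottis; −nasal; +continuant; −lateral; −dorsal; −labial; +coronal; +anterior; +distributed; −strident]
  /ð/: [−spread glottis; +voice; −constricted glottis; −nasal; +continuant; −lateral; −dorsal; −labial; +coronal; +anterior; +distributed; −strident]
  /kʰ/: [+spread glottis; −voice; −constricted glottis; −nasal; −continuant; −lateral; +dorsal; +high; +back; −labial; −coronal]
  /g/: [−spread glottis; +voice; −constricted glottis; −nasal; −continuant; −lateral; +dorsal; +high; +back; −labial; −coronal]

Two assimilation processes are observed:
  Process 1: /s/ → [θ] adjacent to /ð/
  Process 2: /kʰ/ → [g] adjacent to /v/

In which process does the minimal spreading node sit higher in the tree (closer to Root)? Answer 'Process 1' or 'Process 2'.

Process 2

In Process 1, [distributed], [strident] change, so the minimal spreading node is Coronal at depth 3.
In Process 2, [voice], [spread glottis] change, so the minimal spreading node is Node β at depth 2.
Node β (depth 2) sits above Coronal (depth 3), making Process 2 the one with the higher spreading node.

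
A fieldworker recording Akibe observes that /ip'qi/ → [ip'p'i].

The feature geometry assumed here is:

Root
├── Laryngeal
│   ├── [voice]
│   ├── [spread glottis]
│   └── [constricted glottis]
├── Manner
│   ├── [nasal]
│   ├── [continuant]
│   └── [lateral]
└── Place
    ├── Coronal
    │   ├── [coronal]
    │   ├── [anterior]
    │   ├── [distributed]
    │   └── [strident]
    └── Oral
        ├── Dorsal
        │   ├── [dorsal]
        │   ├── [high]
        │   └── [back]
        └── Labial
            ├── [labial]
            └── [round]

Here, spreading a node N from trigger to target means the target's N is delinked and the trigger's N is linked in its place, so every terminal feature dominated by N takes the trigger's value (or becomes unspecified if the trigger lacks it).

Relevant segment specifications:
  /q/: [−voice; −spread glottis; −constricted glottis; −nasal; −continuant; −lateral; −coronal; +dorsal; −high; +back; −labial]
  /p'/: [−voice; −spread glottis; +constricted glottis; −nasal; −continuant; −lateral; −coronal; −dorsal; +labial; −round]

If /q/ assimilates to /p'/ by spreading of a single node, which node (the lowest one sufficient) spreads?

Root

/q/ and [p'] differ in [constricted glottis], [labial], [round], [dorsal], [high], [back]; every other specified feature is identical.
These terminals are all dominated by Root, and no proper subconstituent of Root covers them all; Root is their lowest common ancestor.
Spreading Root from /p'/ overwrites each of those terminals with /p'/'s values, yielding exactly [p'].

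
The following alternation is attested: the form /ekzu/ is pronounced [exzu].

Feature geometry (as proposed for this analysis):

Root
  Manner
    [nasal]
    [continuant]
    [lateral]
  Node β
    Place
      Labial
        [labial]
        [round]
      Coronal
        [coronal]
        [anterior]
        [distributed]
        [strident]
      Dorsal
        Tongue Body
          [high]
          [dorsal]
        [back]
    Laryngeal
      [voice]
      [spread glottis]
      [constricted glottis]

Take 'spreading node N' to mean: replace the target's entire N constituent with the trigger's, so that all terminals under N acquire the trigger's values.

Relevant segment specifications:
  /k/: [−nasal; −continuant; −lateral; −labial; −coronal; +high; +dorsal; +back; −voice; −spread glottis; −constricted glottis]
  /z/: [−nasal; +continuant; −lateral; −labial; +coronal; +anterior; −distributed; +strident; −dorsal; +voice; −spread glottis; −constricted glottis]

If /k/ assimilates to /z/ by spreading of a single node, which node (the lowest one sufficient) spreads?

[continuant]

Feature comparison: [continuant] differs between /k/ and [x]; the remaining terminals match.
With a single altered terminal, the smallest constituent that could spread is that terminal — [continuant].
[dorsal], [coronal] stay as in /k/ although /z/ differs there, so no node dominating them spread; among the remaining candidates [continuant] is the lowest that derives the output.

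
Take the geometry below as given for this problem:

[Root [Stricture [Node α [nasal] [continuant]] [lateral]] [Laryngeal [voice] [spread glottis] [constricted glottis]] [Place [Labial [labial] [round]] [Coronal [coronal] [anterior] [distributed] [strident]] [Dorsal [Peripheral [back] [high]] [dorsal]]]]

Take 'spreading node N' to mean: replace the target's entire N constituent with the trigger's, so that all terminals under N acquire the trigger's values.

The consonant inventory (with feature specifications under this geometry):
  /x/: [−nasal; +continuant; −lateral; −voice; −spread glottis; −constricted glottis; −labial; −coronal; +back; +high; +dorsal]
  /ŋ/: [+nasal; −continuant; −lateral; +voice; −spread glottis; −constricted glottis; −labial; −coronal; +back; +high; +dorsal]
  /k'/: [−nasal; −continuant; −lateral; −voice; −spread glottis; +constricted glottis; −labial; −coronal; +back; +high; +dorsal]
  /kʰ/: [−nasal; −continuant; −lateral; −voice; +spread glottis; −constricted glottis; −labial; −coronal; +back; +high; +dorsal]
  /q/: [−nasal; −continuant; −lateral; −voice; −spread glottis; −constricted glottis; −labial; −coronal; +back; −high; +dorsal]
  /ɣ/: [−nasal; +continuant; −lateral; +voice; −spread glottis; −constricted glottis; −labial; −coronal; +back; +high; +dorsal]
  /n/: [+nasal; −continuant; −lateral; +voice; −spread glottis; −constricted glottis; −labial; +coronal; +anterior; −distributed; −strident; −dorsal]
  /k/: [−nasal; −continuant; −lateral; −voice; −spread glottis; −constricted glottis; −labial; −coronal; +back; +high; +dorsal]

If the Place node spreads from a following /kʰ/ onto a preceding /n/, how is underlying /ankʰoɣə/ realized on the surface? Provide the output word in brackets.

[aŋkʰoɣə]

Terminals under Place in this geometry: [labial], [round], [coronal], [anterior], [distributed], [strident], [back], [high], [dorsal].
The target acquires /kʰ/'s values for everything under Place — [−labial], [−coronal], [+back], [+high], [+dorsal] — while keeping its own [nasal], [continuant], [lateral], ….
The resulting bundle matches /ŋ/ in the inventory; substituting it for /n/ gives [aŋkʰoɣə].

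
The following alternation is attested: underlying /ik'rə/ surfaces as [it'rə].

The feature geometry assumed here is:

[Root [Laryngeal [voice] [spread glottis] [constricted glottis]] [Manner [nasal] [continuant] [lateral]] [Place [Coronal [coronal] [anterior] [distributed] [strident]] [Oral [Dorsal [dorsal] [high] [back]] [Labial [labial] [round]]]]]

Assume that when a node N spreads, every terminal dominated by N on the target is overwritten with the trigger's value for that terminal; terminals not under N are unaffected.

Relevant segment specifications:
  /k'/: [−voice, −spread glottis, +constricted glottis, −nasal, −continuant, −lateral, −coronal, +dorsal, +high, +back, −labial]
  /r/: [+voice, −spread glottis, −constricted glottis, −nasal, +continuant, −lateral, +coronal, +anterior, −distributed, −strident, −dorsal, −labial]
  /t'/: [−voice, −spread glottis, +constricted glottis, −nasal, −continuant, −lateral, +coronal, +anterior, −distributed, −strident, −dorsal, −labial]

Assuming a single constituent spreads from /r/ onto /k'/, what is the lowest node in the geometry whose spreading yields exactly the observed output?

Comparing /k'/ with its surface form [t'], the features that change are [coronal], [anterior], [distributed], [strident], [dorsal], [high], [back].
Tracing each changed feature up the tree, the paths first meet at Place; any lower node misses at least one of them.
If Place spreads, every terminal under it takes /r/'s value, producing [t'] as observed.
Had Root spread, [voice], [constricted glottis] would have taken /r/'s values; they stay as in /k'/, confirming the spreading constituent is exactly Place.

Place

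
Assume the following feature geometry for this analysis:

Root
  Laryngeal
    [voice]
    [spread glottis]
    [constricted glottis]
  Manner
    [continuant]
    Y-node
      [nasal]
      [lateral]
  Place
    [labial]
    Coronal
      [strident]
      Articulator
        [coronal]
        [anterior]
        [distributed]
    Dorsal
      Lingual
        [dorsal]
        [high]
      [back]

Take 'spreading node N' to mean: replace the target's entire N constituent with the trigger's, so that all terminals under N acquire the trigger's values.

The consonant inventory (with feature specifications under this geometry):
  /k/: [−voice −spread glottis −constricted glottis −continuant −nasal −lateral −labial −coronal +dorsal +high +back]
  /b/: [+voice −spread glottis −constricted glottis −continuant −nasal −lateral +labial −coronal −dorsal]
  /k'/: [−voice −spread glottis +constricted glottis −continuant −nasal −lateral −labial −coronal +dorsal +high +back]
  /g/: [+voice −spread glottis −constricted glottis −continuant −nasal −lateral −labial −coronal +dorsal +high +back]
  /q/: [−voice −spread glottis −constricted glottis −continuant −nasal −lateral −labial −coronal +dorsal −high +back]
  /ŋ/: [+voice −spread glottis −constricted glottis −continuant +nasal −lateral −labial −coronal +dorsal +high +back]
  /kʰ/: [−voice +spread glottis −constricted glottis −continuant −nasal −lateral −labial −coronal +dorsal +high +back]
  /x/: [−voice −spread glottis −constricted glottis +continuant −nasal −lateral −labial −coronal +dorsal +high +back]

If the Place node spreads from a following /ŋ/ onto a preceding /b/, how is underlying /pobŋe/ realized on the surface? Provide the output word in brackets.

[pogŋe]

The Place node dominates the terminals [labial], [strident], [coronal], [anterior], [distributed], [dorsal], [high], [back].
The target acquires /ŋ/'s values for everything under Place — [−labial], [−coronal], [+dorsal], [+high], [+back] — while keeping its own [voice], [spread glottis], [constricted glottis], ….
Among the inventory, only /g/ has exactly this specification, giving the surface form [pogŋe].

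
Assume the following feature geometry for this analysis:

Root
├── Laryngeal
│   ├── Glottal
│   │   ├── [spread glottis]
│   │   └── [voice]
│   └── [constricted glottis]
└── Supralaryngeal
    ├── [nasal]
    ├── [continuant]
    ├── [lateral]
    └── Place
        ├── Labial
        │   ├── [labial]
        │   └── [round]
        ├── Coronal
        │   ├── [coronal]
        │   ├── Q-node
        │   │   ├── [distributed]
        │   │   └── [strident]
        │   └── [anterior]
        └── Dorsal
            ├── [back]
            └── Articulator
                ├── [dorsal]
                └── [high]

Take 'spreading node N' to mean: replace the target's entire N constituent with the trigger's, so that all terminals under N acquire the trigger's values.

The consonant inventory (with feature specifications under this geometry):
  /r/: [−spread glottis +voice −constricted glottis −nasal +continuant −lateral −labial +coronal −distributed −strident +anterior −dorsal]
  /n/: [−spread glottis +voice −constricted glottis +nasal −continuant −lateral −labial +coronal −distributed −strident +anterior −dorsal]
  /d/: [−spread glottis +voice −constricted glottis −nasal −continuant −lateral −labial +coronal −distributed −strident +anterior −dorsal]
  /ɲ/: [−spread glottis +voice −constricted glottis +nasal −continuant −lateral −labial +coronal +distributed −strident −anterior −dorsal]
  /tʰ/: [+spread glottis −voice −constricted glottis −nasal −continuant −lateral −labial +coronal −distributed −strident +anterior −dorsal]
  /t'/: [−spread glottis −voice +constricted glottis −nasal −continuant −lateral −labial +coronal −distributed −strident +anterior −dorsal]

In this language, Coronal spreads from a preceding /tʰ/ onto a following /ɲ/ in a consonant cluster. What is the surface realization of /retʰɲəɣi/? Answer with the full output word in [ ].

[retʰnəɣi]

Coronal immediately or transitively dominates [coronal], [distributed], [strident], [anterior].
The target acquires /tʰ/'s values for everything under Coronal — [+coronal], [−distributed], [−strident], [+anterior] — while keeping its own [spread glottis], [voice], [constricted glottis], ….
The resulting bundle matches /n/ in the inventory; substituting it for /ɲ/ gives [retʰnəɣi].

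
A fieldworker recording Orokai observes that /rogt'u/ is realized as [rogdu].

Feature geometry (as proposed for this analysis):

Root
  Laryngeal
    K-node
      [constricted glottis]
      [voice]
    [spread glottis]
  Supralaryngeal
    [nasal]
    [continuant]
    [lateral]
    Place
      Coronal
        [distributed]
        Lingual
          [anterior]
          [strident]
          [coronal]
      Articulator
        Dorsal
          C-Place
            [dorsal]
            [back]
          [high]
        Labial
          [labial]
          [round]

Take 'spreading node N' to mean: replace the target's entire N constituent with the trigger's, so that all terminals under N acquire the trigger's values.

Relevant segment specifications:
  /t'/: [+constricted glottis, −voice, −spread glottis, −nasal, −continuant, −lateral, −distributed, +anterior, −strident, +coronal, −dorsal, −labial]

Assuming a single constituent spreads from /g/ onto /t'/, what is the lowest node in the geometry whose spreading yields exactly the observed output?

K-node

Comparing /t'/ with its surface form [d], the features that change are [voice], [constricted glottis].
In this geometry the lowest node dominating all of them is K-node: every daughter of K-node dominates only a proper subset, so no lower node suffices.
Delinking /t'/'s K-node and associating /g/'s K-node gives precisely the feature bundle of [d].
[coronal], [dorsal] stay as in /t'/ although /g/ differs there, so no node dominating them spread; among the remaining candidates K-node is the lowest that derives the output.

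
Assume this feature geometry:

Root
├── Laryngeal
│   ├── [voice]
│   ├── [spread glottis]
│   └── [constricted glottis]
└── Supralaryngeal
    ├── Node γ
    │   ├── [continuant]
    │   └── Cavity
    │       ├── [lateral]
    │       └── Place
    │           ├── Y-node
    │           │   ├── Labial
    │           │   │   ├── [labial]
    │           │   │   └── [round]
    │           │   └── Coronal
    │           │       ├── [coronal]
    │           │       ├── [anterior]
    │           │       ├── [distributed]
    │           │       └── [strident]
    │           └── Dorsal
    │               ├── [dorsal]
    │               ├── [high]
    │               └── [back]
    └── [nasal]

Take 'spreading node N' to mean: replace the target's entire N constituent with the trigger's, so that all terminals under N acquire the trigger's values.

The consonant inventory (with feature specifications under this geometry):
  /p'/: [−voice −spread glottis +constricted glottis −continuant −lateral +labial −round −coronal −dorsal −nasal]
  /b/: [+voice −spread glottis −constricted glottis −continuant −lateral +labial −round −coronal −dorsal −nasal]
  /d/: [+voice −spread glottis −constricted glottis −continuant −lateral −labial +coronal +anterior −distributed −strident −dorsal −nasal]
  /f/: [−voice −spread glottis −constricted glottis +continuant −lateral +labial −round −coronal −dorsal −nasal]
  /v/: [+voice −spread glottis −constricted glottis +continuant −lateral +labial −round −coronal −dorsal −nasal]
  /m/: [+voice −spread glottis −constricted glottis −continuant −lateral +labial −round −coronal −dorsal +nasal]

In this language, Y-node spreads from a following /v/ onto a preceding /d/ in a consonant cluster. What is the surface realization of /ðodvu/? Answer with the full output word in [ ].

[ðobvu]

Terminals under Y-node in this geometry: [labial], [round], [coronal], [anterior], [distributed], [strident].
The target acquires /v/'s values for everything under Y-node — [+labial], [−round], [−coronal] — while keeping its own [voice], [spread glottis], [constricted glottis], ….
Among the inventory, only /b/ has exactly this specification, giving the surface form [ðobvu].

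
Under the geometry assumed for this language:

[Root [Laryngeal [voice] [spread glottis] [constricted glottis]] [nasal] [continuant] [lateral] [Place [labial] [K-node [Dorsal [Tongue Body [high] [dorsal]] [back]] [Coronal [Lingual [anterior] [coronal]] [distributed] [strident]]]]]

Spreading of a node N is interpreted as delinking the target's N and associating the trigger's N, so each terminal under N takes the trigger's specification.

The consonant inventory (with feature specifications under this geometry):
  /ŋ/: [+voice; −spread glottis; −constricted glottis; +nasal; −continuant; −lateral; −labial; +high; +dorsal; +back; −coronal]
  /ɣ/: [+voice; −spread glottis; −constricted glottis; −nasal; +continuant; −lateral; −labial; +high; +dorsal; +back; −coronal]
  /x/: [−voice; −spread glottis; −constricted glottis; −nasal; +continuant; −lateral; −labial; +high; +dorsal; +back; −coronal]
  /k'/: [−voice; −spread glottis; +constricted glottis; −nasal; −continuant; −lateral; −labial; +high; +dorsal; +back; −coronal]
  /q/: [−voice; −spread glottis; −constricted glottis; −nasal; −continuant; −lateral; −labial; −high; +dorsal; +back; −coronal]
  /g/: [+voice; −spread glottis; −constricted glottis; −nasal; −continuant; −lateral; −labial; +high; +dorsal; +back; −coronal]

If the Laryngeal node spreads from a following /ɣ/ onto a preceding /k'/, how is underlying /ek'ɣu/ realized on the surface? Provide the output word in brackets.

[egɣu]

Terminals under Laryngeal in this geometry: [voice], [spread glottis], [constricted glottis].
After delinking /k'/'s Laryngeal and linking /ɣ/'s, the affected terminals become [+voice], [−spread glottis], [−constricted glottis]; [nasal], [continuant], [lateral], … (outside Laryngeal) are retained from /k'/.
This feature bundle is that of [g], so /ek'ɣu/ surfaces as [egɣu].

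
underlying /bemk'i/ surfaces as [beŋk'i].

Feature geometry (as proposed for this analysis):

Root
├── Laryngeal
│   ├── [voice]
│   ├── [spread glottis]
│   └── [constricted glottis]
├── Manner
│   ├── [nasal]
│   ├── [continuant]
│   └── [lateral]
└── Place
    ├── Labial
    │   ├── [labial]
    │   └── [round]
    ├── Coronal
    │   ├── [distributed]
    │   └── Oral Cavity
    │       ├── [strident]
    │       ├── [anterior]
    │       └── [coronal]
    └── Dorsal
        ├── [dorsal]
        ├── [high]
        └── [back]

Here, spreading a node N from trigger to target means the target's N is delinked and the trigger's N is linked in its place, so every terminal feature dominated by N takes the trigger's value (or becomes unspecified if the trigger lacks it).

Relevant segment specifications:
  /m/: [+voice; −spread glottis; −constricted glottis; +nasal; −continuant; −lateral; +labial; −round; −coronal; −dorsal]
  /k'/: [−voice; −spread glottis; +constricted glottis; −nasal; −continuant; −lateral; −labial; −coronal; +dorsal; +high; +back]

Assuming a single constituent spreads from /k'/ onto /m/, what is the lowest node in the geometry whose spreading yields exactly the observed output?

Place

The alternation /m/ → [ŋ] changes [labial], [round], [dorsal], [high], [back] and nothing else.
These terminals are all dominated by Place, and no proper subconstituent of Place covers them all; Place is their lowest common ancestor.
If Place spreads, every terminal under it takes /k'/'s value, producing [ŋ] as observed.
Since [constricted glottis], [voice] are preserved even though /k'/ disagrees there, no node above Place spread.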